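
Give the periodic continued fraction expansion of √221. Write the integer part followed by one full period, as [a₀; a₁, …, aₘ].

a₀ = ⌊√221⌋ = 14.

[14; 1, 6, 2, 6, 1, 28]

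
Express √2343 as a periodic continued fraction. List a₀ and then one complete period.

[48; 2, 2, 8, 2, 2, 96]

a₀ = ⌊√2343⌋ = 48.
With m₀=0, d₀=1 and mₖ₊₁ = dₖaₖ − mₖ, dₖ₊₁ = (n − mₖ₊₁²)/dₖ, aₖ₊₁ = ⌊(a₀+mₖ₊₁)/dₖ₊₁⌋:
  k=1: m=48, d=39, a=2
  k=2: m=30, d=37, a=2
  k=3: m=44, d=11, a=8
  k=4: m=44, d=37, a=2
  k=5: m=30, d=39, a=2
  k=6: m=48, d=1, a=96
d=1 and a=2a₀=96 at k=6, so the next step gives (m, d) = (48, 39) again — its k=1 value — and the period has length 6.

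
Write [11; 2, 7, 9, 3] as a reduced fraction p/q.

Fold from the inside: start with 3/1.
  9 + 1/3 = 28/3
  7 + 3/28 = 199/28
  2 + 28/199 = 426/199
  11 + 199/426 = 4885/426

4885/426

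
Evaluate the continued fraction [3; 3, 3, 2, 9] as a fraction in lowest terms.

717/217

Using pₖ = aₖpₖ₋₁ + pₖ₋₂ and qₖ = aₖqₖ₋₁ + qₖ₋₂:
  k=0: a=3, p=3, q=1
  k=1: a=3, p=10, q=3
  k=2: a=3, p=33, q=10
  k=3: a=2, p=76, q=23
  k=4: a=9, p=717, q=217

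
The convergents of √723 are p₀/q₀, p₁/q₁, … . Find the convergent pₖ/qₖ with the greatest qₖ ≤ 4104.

104086/3871

√723 = [26; 1, 7, 1, 52, …] (period length 4).
Convergents:
  p_0/q_0 = 26/1
  p_1/q_1 = 27/1
  p_2/q_2 = 215/8
  p_3/q_3 = 242/9
  p_4/q_4 = 12799/476
  p_5/q_5 = 13041/485
  p_6/q_6 = 104086/3871
  p_7/q_7 = 117127/4356
q_6 = 3871 ≤ 4104 < 4356 = q_7, so the answer is 104086/3871.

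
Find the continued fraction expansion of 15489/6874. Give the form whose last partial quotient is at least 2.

15489 = 2*6874 + 1741
6874 = 3*1741 + 1651
1741 = 1*1651 + 90
1651 = 18*90 + 31
90 = 2*31 + 28
31 = 1*28 + 3
28 = 9*3 + 1
3 = 3*1 + 0  (stop)
So 15489/6874 = [2; 3, 1, 18, 2, 1, 9, 3].

[2; 3, 1, 18, 2, 1, 9, 3]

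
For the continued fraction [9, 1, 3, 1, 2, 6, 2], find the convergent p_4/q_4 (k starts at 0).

Using pₖ = aₖpₖ₋₁ + pₖ₋₂, qₖ = aₖqₖ₋₁ + qₖ₋₂ (with p₋₁=1, p₋₂=0, q₋₁=0, q₋₂=1):
  k=0: a=9, p=9, q=1
  k=1: a=1, p=10, q=1
  k=2: a=3, p=39, q=4
  k=3: a=1, p=49, q=5
  k=4: a=2, p=137, q=14

137/14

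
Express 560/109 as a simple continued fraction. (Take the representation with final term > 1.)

[5; 7, 3, 1, 3]

560 = 5*109 + 15
109 = 7*15 + 4
15 = 3*4 + 3
4 = 1*3 + 1
3 = 3*1 + 0  (stop)
So 560/109 = [5; 7, 3, 1, 3].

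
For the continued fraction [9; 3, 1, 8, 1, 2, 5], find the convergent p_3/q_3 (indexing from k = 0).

Using pₖ = aₖpₖ₋₁ + pₖ₋₂, qₖ = aₖqₖ₋₁ + qₖ₋₂ (with p₋₁=1, p₋₂=0, q₋₁=0, q₋₂=1):
  k=0: a=9, p=9, q=1
  k=1: a=3, p=28, q=3
  k=2: a=1, p=37, q=4
  k=3: a=8, p=324, q=35

324/35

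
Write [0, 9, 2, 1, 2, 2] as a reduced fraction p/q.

19/178

Fold from the inside: start with 2/1.
  2 + 1/2 = 5/2
  1 + 2/5 = 7/5
  2 + 5/7 = 19/7
  9 + 7/19 = 178/19
  0 + 19/178 = 19/178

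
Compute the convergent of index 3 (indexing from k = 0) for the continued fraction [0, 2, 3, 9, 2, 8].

Using pₖ = aₖpₖ₋₁ + pₖ₋₂, qₖ = aₖqₖ₋₁ + qₖ₋₂ (with p₋₁=1, p₋₂=0, q₋₁=0, q₋₂=1):
  k=0: a=0, p=0, q=1
  k=1: a=2, p=1, q=2
  k=2: a=3, p=3, q=7
  k=3: a=9, p=28, q=65

28/65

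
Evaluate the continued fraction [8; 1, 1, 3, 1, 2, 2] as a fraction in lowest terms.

Fold from the inside: start with 2/1.
  2 + 1/2 = 5/2
  1 + 2/5 = 7/5
  3 + 5/7 = 26/7
  1 + 7/26 = 33/26
  1 + 26/33 = 59/33
  8 + 33/59 = 505/59

505/59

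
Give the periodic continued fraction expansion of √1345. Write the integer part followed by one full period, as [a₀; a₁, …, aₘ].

a₀ = ⌊√1345⌋ = 36.
With m₀=0, d₀=1 and mₖ₊₁ = dₖaₖ − mₖ, dₖ₊₁ = (n − mₖ₊₁²)/dₖ, aₖ₊₁ = ⌊(a₀+mₖ₊₁)/dₖ₊₁⌋:
  k=1: m=36, d=49, a=1
  k=2: m=13, d=24, a=2
  k=3: m=35, d=5, a=14
  k=4: m=35, d=24, a=2
  k=5: m=13, d=49, a=1
  k=6: m=36, d=1, a=72
d=1 and a=2a₀=72 at k=6, so the next step gives (m, d) = (36, 49) again — its k=1 value — and the period has length 6.

[36; 1, 2, 14, 2, 1, 72]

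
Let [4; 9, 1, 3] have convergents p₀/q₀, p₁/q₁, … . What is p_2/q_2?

41/10

Using pₖ = aₖpₖ₋₁ + pₖ₋₂, qₖ = aₖqₖ₋₁ + qₖ₋₂ (with p₋₁=1, p₋₂=0, q₋₁=0, q₋₂=1):
  k=0: a=4, p=4, q=1
  k=1: a=9, p=37, q=9
  k=2: a=1, p=41, q=10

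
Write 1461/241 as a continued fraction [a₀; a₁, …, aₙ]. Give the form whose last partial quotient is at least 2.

[6; 16, 15]

1461 = 6×241 + 15
241 = 16×15 + 1
15 = 15×1 + 0  (stop)
So 1461/241 = [6; 16, 15].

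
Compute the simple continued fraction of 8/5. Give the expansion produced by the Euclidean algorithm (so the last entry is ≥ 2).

8 = 1*5 + 3
5 = 1*3 + 2
3 = 1*2 + 1
2 = 2*1 + 0  (stop)
So 8/5 = [1; 1, 1, 2].

[1; 1, 1, 2]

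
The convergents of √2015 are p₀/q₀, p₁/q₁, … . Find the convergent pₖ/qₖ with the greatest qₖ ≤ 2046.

√2015 = [44; 1, 7, 1, 88, …] (period length 4).
Convergents:
  p_0/q_0 = 44/1
  p_1/q_1 = 45/1
  p_2/q_2 = 359/8
  p_3/q_3 = 404/9
  p_4/q_4 = 35911/800
  p_5/q_5 = 36315/809
  p_6/q_6 = 290116/6463
q_5 = 809 ≤ 2046 < 6463 = q_6, so the answer is 36315/809.

36315/809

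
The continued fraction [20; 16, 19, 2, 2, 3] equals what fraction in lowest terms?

106270/5297

Using pₖ = aₖpₖ₋₁ + pₖ₋₂ and qₖ = aₖqₖ₋₁ + qₖ₋₂:
  k=0: a=20, p=20, q=1
  k=1: a=16, p=321, q=16
  k=2: a=19, p=6119, q=305
  k=3: a=2, p=12559, q=626
  k=4: a=2, p=31237, q=1557
  k=5: a=3, p=106270, q=5297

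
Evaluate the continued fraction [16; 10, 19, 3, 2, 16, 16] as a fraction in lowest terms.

5764855/358077

Using pₖ = aₖpₖ₋₁ + pₖ₋₂ and qₖ = aₖqₖ₋₁ + qₖ₋₂:
  k=0: a=16, p=16, q=1
  k=1: a=10, p=161, q=10
  k=2: a=19, p=3075, q=191
  k=3: a=3, p=9386, q=583
  k=4: a=2, p=21847, q=1357
  k=5: a=16, p=358938, q=22295
  k=6: a=16, p=5764855, q=358077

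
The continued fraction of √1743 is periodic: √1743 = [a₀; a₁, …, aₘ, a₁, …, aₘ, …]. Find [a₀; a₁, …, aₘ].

a₀ = ⌊√1743⌋ = 41.
With m₀=0, d₀=1 and mₖ₊₁ = dₖaₖ − mₖ, dₖ₊₁ = (n − mₖ₊₁²)/dₖ, aₖ₊₁ = ⌊(a₀+mₖ₊₁)/dₖ₊₁⌋:
  k=1: m=41, d=62, a=1
  k=2: m=21, d=21, a=2
  k=3: m=21, d=62, a=1
  k=4: m=41, d=1, a=82
d=1 and a=2a₀=82 at k=4, so the next step gives (m, d) = (41, 62) again — its k=1 value — and the period has length 4.

[41; 1, 2, 1, 82]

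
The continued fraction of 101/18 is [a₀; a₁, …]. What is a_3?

1

101 = 5·18 + 11   →  a_0 = 5
18 = 1·11 + 7   →  a_1 = 1
11 = 1·7 + 4   →  a_2 = 1
7 = 1·4 + 3   →  a_3 = 1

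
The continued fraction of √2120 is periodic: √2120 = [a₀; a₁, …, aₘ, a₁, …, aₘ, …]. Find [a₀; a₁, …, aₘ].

a₀ = ⌊√2120⌋ = 46.
With m₀=0, d₀=1 and mₖ₊₁ = dₖaₖ − mₖ, dₖ₊₁ = (n − mₖ₊₁²)/dₖ, aₖ₊₁ = ⌊(a₀+mₖ₊₁)/dₖ₊₁⌋:
  k=1: m=46, d=4, a=23
  k=2: m=46, d=1, a=92
d=1 and a=2a₀=92 at k=2, so the next step gives (m, d) = (46, 4) again — its k=1 value — and the period has length 2.

[46; 23, 92]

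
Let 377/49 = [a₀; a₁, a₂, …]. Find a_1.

1

377 = 7·49 + 34   →  a_0 = 7
49 = 1·34 + 15   →  a_1 = 1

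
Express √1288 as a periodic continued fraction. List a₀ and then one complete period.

[35; 1, 7, 1, 70]

a₀ = ⌊√1288⌋ = 35.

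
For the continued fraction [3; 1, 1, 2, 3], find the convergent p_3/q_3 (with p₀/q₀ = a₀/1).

Using pₖ = aₖpₖ₋₁ + pₖ₋₂, qₖ = aₖqₖ₋₁ + qₖ₋₂ (with p₋₁=1, p₋₂=0, q₋₁=0, q₋₂=1):
  k=0: a=3, p=3, q=1
  k=1: a=1, p=4, q=1
  k=2: a=1, p=7, q=2
  k=3: a=2, p=18, q=5

18/5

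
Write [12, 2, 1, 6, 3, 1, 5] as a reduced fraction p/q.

5903/478

Using pₖ = aₖpₖ₋₁ + pₖ₋₂ and qₖ = aₖqₖ₋₁ + qₖ₋₂:
  k=0: a=12, p=12, q=1
  k=1: a=2, p=25, q=2
  k=2: a=1, p=37, q=3
  k=3: a=6, p=247, q=20
  k=4: a=3, p=778, q=63
  k=5: a=1, p=1025, q=83
  k=6: a=5, p=5903, q=478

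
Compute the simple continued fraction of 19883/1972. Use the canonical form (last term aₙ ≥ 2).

[10; 12, 10, 5, 3]

19883 = 10·1972 + 163
1972 = 12·163 + 16
163 = 10·16 + 3
16 = 5·3 + 1
3 = 3·1 + 0  (stop)
So 19883/1972 = [10; 12, 10, 5, 3].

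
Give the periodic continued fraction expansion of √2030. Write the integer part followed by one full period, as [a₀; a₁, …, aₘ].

[45; 18, 90]

a₀ = ⌊√2030⌋ = 45.
With m₀=0, d₀=1 and mₖ₊₁ = dₖaₖ − mₖ, dₖ₊₁ = (n − mₖ₊₁²)/dₖ, aₖ₊₁ = ⌊(a₀+mₖ₊₁)/dₖ₊₁⌋:
  k=1: m=45, d=5, a=18
  k=2: m=45, d=1, a=90
d=1 and a=2a₀=90 at k=2, so the next step gives (m, d) = (45, 5) again — its k=1 value — and the period has length 2.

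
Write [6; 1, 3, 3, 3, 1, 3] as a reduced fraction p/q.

Fold from the inside: start with 3/1.
  1 + 1/3 = 4/3
  3 + 3/4 = 15/4
  3 + 4/15 = 49/15
  3 + 15/49 = 162/49
  1 + 49/162 = 211/162
  6 + 162/211 = 1428/211

1428/211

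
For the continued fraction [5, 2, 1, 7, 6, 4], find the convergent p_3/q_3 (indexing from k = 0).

Using pₖ = aₖpₖ₋₁ + pₖ₋₂, qₖ = aₖqₖ₋₁ + qₖ₋₂ (with p₋₁=1, p₋₂=0, q₋₁=0, q₋₂=1):
  k=0: a=5, p=5, q=1
  k=1: a=2, p=11, q=2
  k=2: a=1, p=16, q=3
  k=3: a=7, p=123, q=23

123/23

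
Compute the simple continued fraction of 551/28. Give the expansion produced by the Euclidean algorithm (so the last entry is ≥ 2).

551 = 19·28 + 19
28 = 1·19 + 9
19 = 2·9 + 1
9 = 9·1 + 0  (stop)
So 551/28 = [19; 1, 2, 9].

[19; 1, 2, 9]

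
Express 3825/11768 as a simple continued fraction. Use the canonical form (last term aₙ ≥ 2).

[0; 3, 13, 18, 3, 5]

3825 = 0×11768 + 3825
11768 = 3×3825 + 293
3825 = 13×293 + 16
293 = 18×16 + 5
16 = 3×5 + 1
5 = 5×1 + 0  (stop)
So 3825/11768 = [0; 3, 13, 18, 3, 5].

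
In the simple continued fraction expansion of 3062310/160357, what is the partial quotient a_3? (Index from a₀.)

3062310 = 19·160357 + 15527   →  a_0 = 19
160357 = 10·15527 + 5087   →  a_1 = 10
15527 = 3·5087 + 266   →  a_2 = 3
5087 = 19·266 + 33   →  a_3 = 19

19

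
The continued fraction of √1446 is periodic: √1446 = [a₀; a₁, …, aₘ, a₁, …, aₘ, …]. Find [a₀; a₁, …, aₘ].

[38; 38, 76]

a₀ = ⌊√1446⌋ = 38.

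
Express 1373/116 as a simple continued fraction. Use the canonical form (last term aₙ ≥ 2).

[11; 1, 5, 9, 2]

1373 = 11·116 + 97
116 = 1·97 + 19
97 = 5·19 + 2
19 = 9·2 + 1
2 = 2·1 + 0  (stop)
So 1373/116 = [11; 1, 5, 9, 2].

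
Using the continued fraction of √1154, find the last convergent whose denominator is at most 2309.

√1154 = [33; 1, 32, 1, 66, …] (period length 4).
Convergents:
  p_0/q_0 = 33/1
  p_1/q_1 = 34/1
  p_2/q_2 = 1121/33
  p_3/q_3 = 1155/34
  p_4/q_4 = 77351/2277
  p_5/q_5 = 78506/2311
q_4 = 2277 ≤ 2309 < 2311 = q_5, so the answer is 77351/2277.

77351/2277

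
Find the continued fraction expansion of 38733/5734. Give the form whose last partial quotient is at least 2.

[6; 1, 3, 12, 3, 12, 3]

38733 = 6×5734 + 4329
5734 = 1×4329 + 1405
4329 = 3×1405 + 114
1405 = 12×114 + 37
114 = 3×37 + 3
37 = 12×3 + 1
3 = 3×1 + 0  (stop)
So 38733/5734 = [6; 1, 3, 12, 3, 12, 3].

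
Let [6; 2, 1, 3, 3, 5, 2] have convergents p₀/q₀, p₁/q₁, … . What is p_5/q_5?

1215/191

Using pₖ = aₖpₖ₋₁ + pₖ₋₂, qₖ = aₖqₖ₋₁ + qₖ₋₂ (with p₋₁=1, p₋₂=0, q₋₁=0, q₋₂=1):
  k=0: a=6, p=6, q=1
  k=1: a=2, p=13, q=2
  k=2: a=1, p=19, q=3
  k=3: a=3, p=70, q=11
  k=4: a=3, p=229, q=36
  k=5: a=5, p=1215, q=191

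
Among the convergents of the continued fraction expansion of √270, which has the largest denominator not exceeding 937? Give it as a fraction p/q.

5291/322

√270 = [16; 2, 3, 6, 3, 2, 32, …] (period length 6).
Convergents:
  p_0/q_0 = 16/1
  p_1/q_1 = 33/2
  p_2/q_2 = 115/7
  p_3/q_3 = 723/44
  p_4/q_4 = 2284/139
  p_5/q_5 = 5291/322
  p_6/q_6 = 171596/10443
q_5 = 322 ≤ 937 < 10443 = q_6, so the answer is 5291/322.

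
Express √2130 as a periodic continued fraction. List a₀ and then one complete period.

a₀ = ⌊√2130⌋ = 46.
With m₀=0, d₀=1 and mₖ₊₁ = dₖaₖ − mₖ, dₖ₊₁ = (n − mₖ₊₁²)/dₖ, aₖ₊₁ = ⌊(a₀+mₖ₊₁)/dₖ₊₁⌋:
  k=1: m=46, d=14, a=6
  k=2: m=38, d=49, a=1
  k=3: m=11, d=41, a=1
  k=4: m=30, d=30, a=2
  k=5: m=30, d=41, a=1
  k=6: m=11, d=49, a=1
  k=7: m=38, d=14, a=6
  k=8: m=46, d=1, a=92
d=1 and a=2a₀=92 at k=8, so the next step gives (m, d) = (46, 14) again — its k=1 value — and the period has length 8.

[46; 6, 1, 1, 2, 1, 1, 6, 92]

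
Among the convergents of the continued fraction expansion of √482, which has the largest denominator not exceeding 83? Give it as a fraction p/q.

483/22

√482 = [21; 1, 20, 1, 42, …] (period length 4).
Convergents:
  p_0/q_0 = 21/1
  p_1/q_1 = 22/1
  p_2/q_2 = 461/21
  p_3/q_3 = 483/22
  p_4/q_4 = 20747/945
q_3 = 22 ≤ 83 < 945 = q_4, so the answer is 483/22.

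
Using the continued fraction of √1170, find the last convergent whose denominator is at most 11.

√1170 = [34; 4, 1, 6, 1, 4, 68, …] (period length 6).
Convergents:
  p_0/q_0 = 34/1
  p_1/q_1 = 137/4
  p_2/q_2 = 171/5
  p_3/q_3 = 1163/34
q_2 = 5 ≤ 11 < 34 = q_3, so the answer is 171/5.

171/5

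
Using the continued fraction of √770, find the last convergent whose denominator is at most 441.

6188/223

√770 = [27; 1, 2, 1, 54, …] (period length 4).
Convergents:
  p_0/q_0 = 27/1
  p_1/q_1 = 28/1
  p_2/q_2 = 83/3
  p_3/q_3 = 111/4
  p_4/q_4 = 6077/219
  p_5/q_5 = 6188/223
  p_6/q_6 = 18453/665
q_5 = 223 ≤ 441 < 665 = q_6, so the answer is 6188/223.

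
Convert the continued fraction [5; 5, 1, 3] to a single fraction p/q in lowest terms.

119/23

Fold from the inside: start with 3/1.
  1 + 1/3 = 4/3
  5 + 3/4 = 23/4
  5 + 4/23 = 119/23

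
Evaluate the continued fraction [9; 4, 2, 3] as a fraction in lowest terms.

Fold from the inside: start with 3/1.
  2 + 1/3 = 7/3
  4 + 3/7 = 31/7
  9 + 7/31 = 286/31

286/31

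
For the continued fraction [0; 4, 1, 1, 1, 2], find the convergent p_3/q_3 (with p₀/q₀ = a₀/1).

2/9

Using pₖ = aₖpₖ₋₁ + pₖ₋₂, qₖ = aₖqₖ₋₁ + qₖ₋₂ (with p₋₁=1, p₋₂=0, q₋₁=0, q₋₂=1):
  k=0: a=0, p=0, q=1
  k=1: a=4, p=1, q=4
  k=2: a=1, p=1, q=5
  k=3: a=1, p=2, q=9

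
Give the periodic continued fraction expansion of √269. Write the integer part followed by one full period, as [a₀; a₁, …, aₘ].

[16; 2, 2, 32]

a₀ = ⌊√269⌋ = 16.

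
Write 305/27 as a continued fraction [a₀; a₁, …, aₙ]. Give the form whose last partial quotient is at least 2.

[11; 3, 2, 1, 2]

305 = 11*27 + 8
27 = 3*8 + 3
8 = 2*3 + 2
3 = 1*2 + 1
2 = 2*1 + 0  (stop)
So 305/27 = [11; 3, 2, 1, 2].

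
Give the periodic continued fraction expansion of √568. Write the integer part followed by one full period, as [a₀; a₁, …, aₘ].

[23; 1, 4, 1, 46]

a₀ = ⌊√568⌋ = 23.
With m₀=0, d₀=1 and mₖ₊₁ = dₖaₖ − mₖ, dₖ₊₁ = (n − mₖ₊₁²)/dₖ, aₖ₊₁ = ⌊(a₀+mₖ₊₁)/dₖ₊₁⌋:
  k=1: m=23, d=39, a=1
  k=2: m=16, d=8, a=4
  k=3: m=16, d=39, a=1
  k=4: m=23, d=1, a=46
d=1 and a=2a₀=46 at k=4, so the next step gives (m, d) = (23, 39) again — its k=1 value — and the period has length 4.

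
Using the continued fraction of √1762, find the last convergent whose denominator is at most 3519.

√1762 = [41; 1, 40, 1, 82, …] (period length 4).
Convergents:
  p_0/q_0 = 41/1
  p_1/q_1 = 42/1
  p_2/q_2 = 1721/41
  p_3/q_3 = 1763/42
  p_4/q_4 = 146287/3485
  p_5/q_5 = 148050/3527
q_4 = 3485 ≤ 3519 < 3527 = q_5, so the answer is 146287/3485.

146287/3485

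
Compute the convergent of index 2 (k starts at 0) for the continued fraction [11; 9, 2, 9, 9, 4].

Using pₖ = aₖpₖ₋₁ + pₖ₋₂, qₖ = aₖqₖ₋₁ + qₖ₋₂ (with p₋₁=1, p₋₂=0, q₋₁=0, q₋₂=1):
  k=0: a=11, p=11, q=1
  k=1: a=9, p=100, q=9
  k=2: a=2, p=211, q=19

211/19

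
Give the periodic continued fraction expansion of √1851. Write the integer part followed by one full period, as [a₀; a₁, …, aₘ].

a₀ = ⌊√1851⌋ = 43.
With m₀=0, d₀=1 and mₖ₊₁ = dₖaₖ − mₖ, dₖ₊₁ = (n − mₖ₊₁²)/dₖ, aₖ₊₁ = ⌊(a₀+mₖ₊₁)/dₖ₊₁⌋:
  k=1: m=43, d=2, a=43
  k=2: m=43, d=1, a=86
d=1 and a=2a₀=86 at k=2, so the next step gives (m, d) = (43, 2) again — its k=1 value — and the period has length 2.

[43; 43, 86]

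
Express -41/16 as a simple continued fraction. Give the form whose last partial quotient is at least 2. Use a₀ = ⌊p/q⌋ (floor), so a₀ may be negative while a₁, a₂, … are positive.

-41 = -3×16 + 7
16 = 2×7 + 2
7 = 3×2 + 1
2 = 2×1 + 0  (stop)
So -41/16 = [-3; 2, 3, 2].

[-3; 2, 3, 2]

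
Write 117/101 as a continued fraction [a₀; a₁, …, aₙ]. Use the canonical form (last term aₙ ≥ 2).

[1; 6, 3, 5]

117 = 1×101 + 16
101 = 6×16 + 5
16 = 3×5 + 1
5 = 5×1 + 0  (stop)
So 117/101 = [1; 6, 3, 5].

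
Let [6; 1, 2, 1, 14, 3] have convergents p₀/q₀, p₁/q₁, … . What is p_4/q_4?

Using pₖ = aₖpₖ₋₁ + pₖ₋₂, qₖ = aₖqₖ₋₁ + qₖ₋₂ (with p₋₁=1, p₋₂=0, q₋₁=0, q₋₂=1):
  k=0: a=6, p=6, q=1
  k=1: a=1, p=7, q=1
  k=2: a=2, p=20, q=3
  k=3: a=1, p=27, q=4
  k=4: a=14, p=398, q=59

398/59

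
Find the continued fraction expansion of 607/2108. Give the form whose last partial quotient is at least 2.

607 = 0*2108 + 607
2108 = 3*607 + 287
607 = 2*287 + 33
287 = 8*33 + 23
33 = 1*23 + 10
23 = 2*10 + 3
10 = 3*3 + 1
3 = 3*1 + 0  (stop)
So 607/2108 = [0; 3, 2, 8, 1, 2, 3, 3].

[0; 3, 2, 8, 1, 2, 3, 3]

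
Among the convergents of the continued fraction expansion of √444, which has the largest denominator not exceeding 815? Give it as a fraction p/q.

√444 = [21; 14, 42, …] (period length 2).
Convergents:
  p_0/q_0 = 21/1
  p_1/q_1 = 295/14
  p_2/q_2 = 12411/589
  p_3/q_3 = 174049/8260
q_2 = 589 ≤ 815 < 8260 = q_3, so the answer is 12411/589.

12411/589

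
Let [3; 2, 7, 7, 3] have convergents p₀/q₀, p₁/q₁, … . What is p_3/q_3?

Using pₖ = aₖpₖ₋₁ + pₖ₋₂, qₖ = aₖqₖ₋₁ + qₖ₋₂ (with p₋₁=1, p₋₂=0, q₋₁=0, q₋₂=1):
  k=0: a=3, p=3, q=1
  k=1: a=2, p=7, q=2
  k=2: a=7, p=52, q=15
  k=3: a=7, p=371, q=107

371/107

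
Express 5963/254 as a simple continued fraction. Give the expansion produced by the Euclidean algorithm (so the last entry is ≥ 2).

5963 = 23·254 + 121
254 = 2·121 + 12
121 = 10·12 + 1
12 = 12·1 + 0  (stop)
So 5963/254 = [23; 2, 10, 12].

[23; 2, 10, 12]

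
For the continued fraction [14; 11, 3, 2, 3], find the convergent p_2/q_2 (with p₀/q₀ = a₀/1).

479/34

Using pₖ = aₖpₖ₋₁ + pₖ₋₂, qₖ = aₖqₖ₋₁ + qₖ₋₂ (with p₋₁=1, p₋₂=0, q₋₁=0, q₋₂=1):
  k=0: a=14, p=14, q=1
  k=1: a=11, p=155, q=11
  k=2: a=3, p=479, q=34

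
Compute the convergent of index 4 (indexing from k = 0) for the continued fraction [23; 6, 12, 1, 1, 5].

Using pₖ = aₖpₖ₋₁ + pₖ₋₂, qₖ = aₖqₖ₋₁ + qₖ₋₂ (with p₋₁=1, p₋₂=0, q₋₁=0, q₋₂=1):
  k=0: a=23, p=23, q=1
  k=1: a=6, p=139, q=6
  k=2: a=12, p=1691, q=73
  k=3: a=1, p=1830, q=79
  k=4: a=1, p=3521, q=152

3521/152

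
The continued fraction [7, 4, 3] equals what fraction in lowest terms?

Fold from the inside: start with 3/1.
  4 + 1/3 = 13/3
  7 + 3/13 = 94/13

94/13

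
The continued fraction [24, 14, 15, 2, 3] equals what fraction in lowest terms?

36564/1519

Fold from the inside: start with 3/1.
  2 + 1/3 = 7/3
  15 + 3/7 = 108/7
  14 + 7/108 = 1519/108
  24 + 108/1519 = 36564/1519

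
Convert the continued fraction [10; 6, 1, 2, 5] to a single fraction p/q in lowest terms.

1086/107

Using pₖ = aₖpₖ₋₁ + pₖ₋₂ and qₖ = aₖqₖ₋₁ + qₖ₋₂:
  k=0: a=10, p=10, q=1
  k=1: a=6, p=61, q=6
  k=2: a=1, p=71, q=7
  k=3: a=2, p=203, q=20
  k=4: a=5, p=1086, q=107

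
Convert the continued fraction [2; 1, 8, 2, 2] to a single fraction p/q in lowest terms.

Using pₖ = aₖpₖ₋₁ + pₖ₋₂ and qₖ = aₖqₖ₋₁ + qₖ₋₂:
  k=0: a=2, p=2, q=1
  k=1: a=1, p=3, q=1
  k=2: a=8, p=26, q=9
  k=3: a=2, p=55, q=19
  k=4: a=2, p=136, q=47

136/47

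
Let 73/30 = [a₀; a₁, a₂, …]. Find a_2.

73 = 2·30 + 13   →  a_0 = 2
30 = 2·13 + 4   →  a_1 = 2
13 = 3·4 + 1   →  a_2 = 3

3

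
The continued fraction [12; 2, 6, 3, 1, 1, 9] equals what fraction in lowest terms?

Fold from the inside: start with 9/1.
  1 + 1/9 = 10/9
  1 + 9/10 = 19/10
  3 + 10/19 = 67/19
  6 + 19/67 = 421/67
  2 + 67/421 = 909/421
  12 + 421/909 = 11329/909

11329/909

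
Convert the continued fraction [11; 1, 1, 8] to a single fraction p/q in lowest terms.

196/17

Using pₖ = aₖpₖ₋₁ + pₖ₋₂ and qₖ = aₖqₖ₋₁ + qₖ₋₂:
  k=0: a=11, p=11, q=1
  k=1: a=1, p=12, q=1
  k=2: a=1, p=23, q=2
  k=3: a=8, p=196, q=17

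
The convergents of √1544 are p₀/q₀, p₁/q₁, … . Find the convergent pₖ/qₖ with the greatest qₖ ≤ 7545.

111555/2839

√1544 = [39; 3, 2, 2, 9, 2, 2, 3, 78, …] (period length 8).
Convergents:
  p_0/q_0 = 39/1
  p_1/q_1 = 118/3
  p_2/q_2 = 275/7
  p_3/q_3 = 668/17
  p_4/q_4 = 6287/160
  p_5/q_5 = 13242/337
  p_6/q_6 = 32771/834
  p_7/q_7 = 111555/2839
  p_8/q_8 = 8734061/222276
q_7 = 2839 ≤ 7545 < 222276 = q_8, so the answer is 111555/2839.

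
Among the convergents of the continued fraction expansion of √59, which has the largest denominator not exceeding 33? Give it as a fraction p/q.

√59 = [7; 1, 2, 7, 2, 1, 14, …] (period length 6).
Convergents:
  p_0/q_0 = 7/1
  p_1/q_1 = 8/1
  p_2/q_2 = 23/3
  p_3/q_3 = 169/22
  p_4/q_4 = 361/47
q_3 = 22 ≤ 33 < 47 = q_4, so the answer is 169/22.

169/22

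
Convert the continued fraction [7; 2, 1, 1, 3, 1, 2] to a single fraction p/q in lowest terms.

Using pₖ = aₖpₖ₋₁ + pₖ₋₂ and qₖ = aₖqₖ₋₁ + qₖ₋₂:
  k=0: a=7, p=7, q=1
  k=1: a=2, p=15, q=2
  k=2: a=1, p=22, q=3
  k=3: a=1, p=37, q=5
  k=4: a=3, p=133, q=18
  k=5: a=1, p=170, q=23
  k=6: a=2, p=473, q=64

473/64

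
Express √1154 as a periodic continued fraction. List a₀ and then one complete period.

[33; 1, 32, 1, 66]

a₀ = ⌊√1154⌋ = 33.
With m₀=0, d₀=1 and mₖ₊₁ = dₖaₖ − mₖ, dₖ₊₁ = (n − mₖ₊₁²)/dₖ, aₖ₊₁ = ⌊(a₀+mₖ₊₁)/dₖ₊₁⌋:
  k=1: m=33, d=65, a=1
  k=2: m=32, d=2, a=32
  k=3: m=32, d=65, a=1
  k=4: m=33, d=1, a=66
d=1 and a=2a₀=66 at k=4, so the next step gives (m, d) = (33, 65) again — its k=1 value — and the period has length 4.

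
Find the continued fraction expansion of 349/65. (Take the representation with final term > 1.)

[5; 2, 1, 2, 2, 3]

349 = 5×65 + 24
65 = 2×24 + 17
24 = 1×17 + 7
17 = 2×7 + 3
7 = 2×3 + 1
3 = 3×1 + 0  (stop)
So 349/65 = [5; 2, 1, 2, 2, 3].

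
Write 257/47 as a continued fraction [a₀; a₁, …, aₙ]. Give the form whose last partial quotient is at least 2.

[5; 2, 7, 3]

257 = 5·47 + 22
47 = 2·22 + 3
22 = 7·3 + 1
3 = 3·1 + 0  (stop)
So 257/47 = [5; 2, 7, 3].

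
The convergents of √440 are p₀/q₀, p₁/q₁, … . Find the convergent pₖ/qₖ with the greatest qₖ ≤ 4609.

36981/1763

√440 = [20; 1, 40, …] (period length 2).
Convergents:
  p_0/q_0 = 20/1
  p_1/q_1 = 21/1
  p_2/q_2 = 860/41
  p_3/q_3 = 881/42
  p_4/q_4 = 36100/1721
  p_5/q_5 = 36981/1763
  p_6/q_6 = 1515340/72241
q_5 = 1763 ≤ 4609 < 72241 = q_6, so the answer is 36981/1763.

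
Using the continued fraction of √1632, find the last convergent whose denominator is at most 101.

3959/98

√1632 = [40; 2, 1, 1, 19, 1, 1, 2, 80, …] (period length 8).
Convergents:
  p_0/q_0 = 40/1
  p_1/q_1 = 81/2
  p_2/q_2 = 121/3
  p_3/q_3 = 202/5
  p_4/q_4 = 3959/98
  p_5/q_5 = 4161/103
q_4 = 98 ≤ 101 < 103 = q_5, so the answer is 3959/98.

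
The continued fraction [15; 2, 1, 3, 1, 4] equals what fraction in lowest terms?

1029/67

Using pₖ = aₖpₖ₋₁ + pₖ₋₂ and qₖ = aₖqₖ₋₁ + qₖ₋₂:
  k=0: a=15, p=15, q=1
  k=1: a=2, p=31, q=2
  k=2: a=1, p=46, q=3
  k=3: a=3, p=169, q=11
  k=4: a=1, p=215, q=14
  k=5: a=4, p=1029, q=67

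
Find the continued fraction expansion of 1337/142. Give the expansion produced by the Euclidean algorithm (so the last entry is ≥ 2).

1337 = 9·142 + 59
142 = 2·59 + 24
59 = 2·24 + 11
24 = 2·11 + 2
11 = 5·2 + 1
2 = 2·1 + 0  (stop)
So 1337/142 = [9; 2, 2, 2, 5, 2].

[9; 2, 2, 2, 5, 2]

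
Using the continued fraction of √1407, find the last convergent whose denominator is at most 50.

√1407 = [37; 1, 1, 24, 1, 1, 74, …] (period length 6).
Convergents:
  p_0/q_0 = 37/1
  p_1/q_1 = 38/1
  p_2/q_2 = 75/2
  p_3/q_3 = 1838/49
  p_4/q_4 = 1913/51
q_3 = 49 ≤ 50 < 51 = q_4, so the answer is 1838/49.

1838/49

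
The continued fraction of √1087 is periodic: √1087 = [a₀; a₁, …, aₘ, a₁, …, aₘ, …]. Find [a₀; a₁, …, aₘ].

[32; 1, 31, 1, 64]

a₀ = ⌊√1087⌋ = 32.
With m₀=0, d₀=1 and mₖ₊₁ = dₖaₖ − mₖ, dₖ₊₁ = (n − mₖ₊₁²)/dₖ, aₖ₊₁ = ⌊(a₀+mₖ₊₁)/dₖ₊₁⌋:
  k=1: m=32, d=63, a=1
  k=2: m=31, d=2, a=31
  k=3: m=31, d=63, a=1
  k=4: m=32, d=1, a=64
d=1 and a=2a₀=64 at k=4, so the next step gives (m, d) = (32, 63) again — its k=1 value — and the period has length 4.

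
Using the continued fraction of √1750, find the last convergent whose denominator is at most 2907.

104959/2509

√1750 = [41; 1, 4, 1, 82, …] (period length 4).
Convergents:
  p_0/q_0 = 41/1
  p_1/q_1 = 42/1
  p_2/q_2 = 209/5
  p_3/q_3 = 251/6
  p_4/q_4 = 20791/497
  p_5/q_5 = 21042/503
  p_6/q_6 = 104959/2509
  p_7/q_7 = 126001/3012
q_6 = 2509 ≤ 2907 < 3012 = q_7, so the answer is 104959/2509.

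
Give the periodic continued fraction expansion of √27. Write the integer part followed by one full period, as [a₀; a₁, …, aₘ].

[5; 5, 10]

a₀ = ⌊√27⌋ = 5.
With m₀=0, d₀=1 and mₖ₊₁ = dₖaₖ − mₖ, dₖ₊₁ = (n − mₖ₊₁²)/dₖ, aₖ₊₁ = ⌊(a₀+mₖ₊₁)/dₖ₊₁⌋:
  k=1: m=5, d=2, a=5
  k=2: m=5, d=1, a=10
d=1 and a=2a₀=10 at k=2, so the next step gives (m, d) = (5, 2) again — its k=1 value — and the period has length 2.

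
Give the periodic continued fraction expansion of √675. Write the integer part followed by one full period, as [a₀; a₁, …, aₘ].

a₀ = ⌊√675⌋ = 25.
With m₀=0, d₀=1 and mₖ₊₁ = dₖaₖ − mₖ, dₖ₊₁ = (n − mₖ₊₁²)/dₖ, aₖ₊₁ = ⌊(a₀+mₖ₊₁)/dₖ₊₁⌋:
  k=1: m=25, d=50, a=1
  k=2: m=25, d=1, a=50
d=1 and a=2a₀=50 at k=2, so the next step gives (m, d) = (25, 50) again — its k=1 value — and the period has length 2.

[25; 1, 50]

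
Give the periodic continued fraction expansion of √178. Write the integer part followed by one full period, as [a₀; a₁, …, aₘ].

[13; 2, 1, 12, 1, 2, 26]

a₀ = ⌊√178⌋ = 13.
With m₀=0, d₀=1 and mₖ₊₁ = dₖaₖ − mₖ, dₖ₊₁ = (n − mₖ₊₁²)/dₖ, aₖ₊₁ = ⌊(a₀+mₖ₊₁)/dₖ₊₁⌋:
  k=1: m=13, d=9, a=2
  k=2: m=5, d=17, a=1
  k=3: m=12, d=2, a=12
  k=4: m=12, d=17, a=1
  k=5: m=5, d=9, a=2
  k=6: m=13, d=1, a=26
d=1 and a=2a₀=26 at k=6, so the next step gives (m, d) = (13, 9) again — its k=1 value — and the period has length 6.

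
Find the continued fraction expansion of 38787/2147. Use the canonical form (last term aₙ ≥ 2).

[18; 15, 4, 2, 2, 6]

38787 = 18×2147 + 141
2147 = 15×141 + 32
141 = 4×32 + 13
32 = 2×13 + 6
13 = 2×6 + 1
6 = 6×1 + 0  (stop)
So 38787/2147 = [18; 15, 4, 2, 2, 6].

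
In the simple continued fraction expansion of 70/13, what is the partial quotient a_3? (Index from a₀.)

70 = 5·13 + 5   →  a_0 = 5
13 = 2·5 + 3   →  a_1 = 2
5 = 1·3 + 2   →  a_2 = 1
3 = 1·2 + 1   →  a_3 = 1

1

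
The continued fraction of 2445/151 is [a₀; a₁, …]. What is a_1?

5

2445 = 16·151 + 29   →  a_0 = 16
151 = 5·29 + 6   →  a_1 = 5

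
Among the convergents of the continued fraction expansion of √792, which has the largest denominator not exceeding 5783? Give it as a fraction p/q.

√792 = [28; 7, 56, …] (period length 2).
Convergents:
  p_0/q_0 = 28/1
  p_1/q_1 = 197/7
  p_2/q_2 = 11060/393
  p_3/q_3 = 77617/2758
  p_4/q_4 = 4357612/154841
q_3 = 2758 ≤ 5783 < 154841 = q_4, so the answer is 77617/2758.

77617/2758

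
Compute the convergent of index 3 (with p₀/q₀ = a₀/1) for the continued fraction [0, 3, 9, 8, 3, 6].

Using pₖ = aₖpₖ₋₁ + pₖ₋₂, qₖ = aₖqₖ₋₁ + qₖ₋₂ (with p₋₁=1, p₋₂=0, q₋₁=0, q₋₂=1):
  k=0: a=0, p=0, q=1
  k=1: a=3, p=1, q=3
  k=2: a=9, p=9, q=28
  k=3: a=8, p=73, q=227

73/227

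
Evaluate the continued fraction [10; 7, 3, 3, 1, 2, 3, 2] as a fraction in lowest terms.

Fold from the inside: start with 2/1.
  3 + 1/2 = 7/2
  2 + 2/7 = 16/7
  1 + 7/16 = 23/16
  3 + 16/23 = 85/23
  3 + 23/85 = 278/85
  7 + 85/278 = 2031/278
  10 + 278/2031 = 20588/2031

20588/2031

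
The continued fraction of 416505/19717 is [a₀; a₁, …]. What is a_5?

416505 = 21·19717 + 2448   →  a_0 = 21
19717 = 8·2448 + 133   →  a_1 = 8
2448 = 18·133 + 54   →  a_2 = 18
133 = 2·54 + 25   →  a_3 = 2
54 = 2·25 + 4   →  a_4 = 2
25 = 6·4 + 1   →  a_5 = 6

6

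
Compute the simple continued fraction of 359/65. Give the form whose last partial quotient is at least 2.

359 = 5×65 + 34
65 = 1×34 + 31
34 = 1×31 + 3
31 = 10×3 + 1
3 = 3×1 + 0  (stop)
So 359/65 = [5; 1, 1, 10, 3].

[5; 1, 1, 10, 3]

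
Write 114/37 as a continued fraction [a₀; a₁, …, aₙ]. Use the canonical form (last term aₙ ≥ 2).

[3; 12, 3]

114 = 3*37 + 3
37 = 12*3 + 1
3 = 3*1 + 0  (stop)
So 114/37 = [3; 12, 3].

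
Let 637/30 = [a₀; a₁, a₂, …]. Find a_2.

3

637 = 21·30 + 7   →  a_0 = 21
30 = 4·7 + 2   →  a_1 = 4
7 = 3·2 + 1   →  a_2 = 3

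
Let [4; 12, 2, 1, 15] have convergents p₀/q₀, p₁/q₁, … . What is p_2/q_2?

Using pₖ = aₖpₖ₋₁ + pₖ₋₂, qₖ = aₖqₖ₋₁ + qₖ₋₂ (with p₋₁=1, p₋₂=0, q₋₁=0, q₋₂=1):
  k=0: a=4, p=4, q=1
  k=1: a=12, p=49, q=12
  k=2: a=2, p=102, q=25

102/25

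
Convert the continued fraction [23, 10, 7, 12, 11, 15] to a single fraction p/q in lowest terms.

3329826/144157

Fold from the inside: start with 15/1.
  11 + 1/15 = 166/15
  12 + 15/166 = 2007/166
  7 + 166/2007 = 14215/2007
  10 + 2007/14215 = 144157/14215
  23 + 14215/144157 = 3329826/144157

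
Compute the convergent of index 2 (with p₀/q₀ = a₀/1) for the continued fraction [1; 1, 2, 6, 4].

5/3

Using pₖ = aₖpₖ₋₁ + pₖ₋₂, qₖ = aₖqₖ₋₁ + qₖ₋₂ (with p₋₁=1, p₋₂=0, q₋₁=0, q₋₂=1):
  k=0: a=1, p=1, q=1
  k=1: a=1, p=2, q=1
  k=2: a=2, p=5, q=3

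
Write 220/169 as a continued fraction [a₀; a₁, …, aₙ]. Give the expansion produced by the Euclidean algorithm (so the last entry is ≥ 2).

[1; 3, 3, 5, 3]

220 = 1×169 + 51
169 = 3×51 + 16
51 = 3×16 + 3
16 = 5×3 + 1
3 = 3×1 + 0  (stop)
So 220/169 = [1; 3, 3, 5, 3].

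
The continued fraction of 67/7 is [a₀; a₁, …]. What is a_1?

1

67 = 9·7 + 4   →  a_0 = 9
7 = 1·4 + 3   →  a_1 = 1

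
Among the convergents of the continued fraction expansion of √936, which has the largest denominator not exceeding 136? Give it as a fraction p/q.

√936 = [30; 1, 1, 2, 6, 2, 1, 1, 60, …] (period length 8).
Convergents:
  p_0/q_0 = 30/1
  p_1/q_1 = 31/1
  p_2/q_2 = 61/2
  p_3/q_3 = 153/5
  p_4/q_4 = 979/32
  p_5/q_5 = 2111/69
  p_6/q_6 = 3090/101
  p_7/q_7 = 5201/170
q_6 = 101 ≤ 136 < 170 = q_7, so the answer is 3090/101.

3090/101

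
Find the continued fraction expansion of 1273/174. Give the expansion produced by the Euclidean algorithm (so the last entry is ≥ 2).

[7; 3, 6, 9]

1273 = 7×174 + 55
174 = 3×55 + 9
55 = 6×9 + 1
9 = 9×1 + 0  (stop)
So 1273/174 = [7; 3, 6, 9].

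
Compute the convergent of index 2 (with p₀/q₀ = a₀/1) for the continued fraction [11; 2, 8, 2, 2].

Using pₖ = aₖpₖ₋₁ + pₖ₋₂, qₖ = aₖqₖ₋₁ + qₖ₋₂ (with p₋₁=1, p₋₂=0, q₋₁=0, q₋₂=1):
  k=0: a=11, p=11, q=1
  k=1: a=2, p=23, q=2
  k=2: a=8, p=195, q=17

195/17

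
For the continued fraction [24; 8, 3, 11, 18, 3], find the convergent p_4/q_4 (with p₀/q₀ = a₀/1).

Using pₖ = aₖpₖ₋₁ + pₖ₋₂, qₖ = aₖqₖ₋₁ + qₖ₋₂ (with p₋₁=1, p₋₂=0, q₋₁=0, q₋₂=1):
  k=0: a=24, p=24, q=1
  k=1: a=8, p=193, q=8
  k=2: a=3, p=603, q=25
  k=3: a=11, p=6826, q=283
  k=4: a=18, p=123471, q=5119

123471/5119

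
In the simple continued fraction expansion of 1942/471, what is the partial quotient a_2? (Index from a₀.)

8

1942 = 4·471 + 58   →  a_0 = 4
471 = 8·58 + 7   →  a_1 = 8
58 = 8·7 + 2   →  a_2 = 8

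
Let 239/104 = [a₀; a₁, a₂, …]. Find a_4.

4

239 = 2·104 + 31   →  a_0 = 2
104 = 3·31 + 11   →  a_1 = 3
31 = 2·11 + 9   →  a_2 = 2
11 = 1·9 + 2   →  a_3 = 1
9 = 4·2 + 1   →  a_4 = 4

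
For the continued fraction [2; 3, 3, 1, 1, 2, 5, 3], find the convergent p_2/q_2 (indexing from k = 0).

23/10

Using pₖ = aₖpₖ₋₁ + pₖ₋₂, qₖ = aₖqₖ₋₁ + qₖ₋₂ (with p₋₁=1, p₋₂=0, q₋₁=0, q₋₂=1):
  k=0: a=2, p=2, q=1
  k=1: a=3, p=7, q=3
  k=2: a=3, p=23, q=10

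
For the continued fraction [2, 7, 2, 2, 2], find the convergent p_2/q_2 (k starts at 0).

Using pₖ = aₖpₖ₋₁ + pₖ₋₂, qₖ = aₖqₖ₋₁ + qₖ₋₂ (with p₋₁=1, p₋₂=0, q₋₁=0, q₋₂=1):
  k=0: a=2, p=2, q=1
  k=1: a=7, p=15, q=7
  k=2: a=2, p=32, q=15

32/15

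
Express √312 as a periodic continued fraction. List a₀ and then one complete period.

a₀ = ⌊√312⌋ = 17.
With m₀=0, d₀=1 and mₖ₊₁ = dₖaₖ − mₖ, dₖ₊₁ = (n − mₖ₊₁²)/dₖ, aₖ₊₁ = ⌊(a₀+mₖ₊₁)/dₖ₊₁⌋:
  k=1: m=17, d=23, a=1
  k=2: m=6, d=12, a=1
  k=3: m=6, d=23, a=1
  k=4: m=17, d=1, a=34
d=1 and a=2a₀=34 at k=4, so the next step gives (m, d) = (17, 23) again — its k=1 value — and the period has length 4.

[17; 1, 1, 1, 34]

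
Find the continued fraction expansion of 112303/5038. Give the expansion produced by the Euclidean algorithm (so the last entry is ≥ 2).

[22; 3, 2, 3, 3, 3, 19]

112303 = 22*5038 + 1467
5038 = 3*1467 + 637
1467 = 2*637 + 193
637 = 3*193 + 58
193 = 3*58 + 19
58 = 3*19 + 1
19 = 19*1 + 0  (stop)
So 112303/5038 = [22; 3, 2, 3, 3, 3, 19].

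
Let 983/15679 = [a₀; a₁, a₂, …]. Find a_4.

16

983 = 0·15679 + 983   →  a_0 = 0
15679 = 15·983 + 934   →  a_1 = 15
983 = 1·934 + 49   →  a_2 = 1
934 = 19·49 + 3   →  a_3 = 19
49 = 16·3 + 1   →  a_4 = 16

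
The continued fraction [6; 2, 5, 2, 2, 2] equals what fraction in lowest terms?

Fold from the inside: start with 2/1.
  2 + 1/2 = 5/2
  2 + 2/5 = 12/5
  5 + 5/12 = 65/12
  2 + 12/65 = 142/65
  6 + 65/142 = 917/142

917/142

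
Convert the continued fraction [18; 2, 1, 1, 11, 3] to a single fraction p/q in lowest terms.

Fold from the inside: start with 3/1.
  11 + 1/3 = 34/3
  1 + 3/34 = 37/34
  1 + 34/37 = 71/37
  2 + 37/71 = 179/71
  18 + 71/179 = 3293/179

3293/179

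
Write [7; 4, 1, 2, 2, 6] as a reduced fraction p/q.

1529/212

Using pₖ = aₖpₖ₋₁ + pₖ₋₂ and qₖ = aₖqₖ₋₁ + qₖ₋₂:
  k=0: a=7, p=7, q=1
  k=1: a=4, p=29, q=4
  k=2: a=1, p=36, q=5
  k=3: a=2, p=101, q=14
  k=4: a=2, p=238, q=33
  k=5: a=6, p=1529, q=212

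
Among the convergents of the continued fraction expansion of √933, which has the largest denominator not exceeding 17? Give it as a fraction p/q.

336/11

√933 = [30; 1, 1, 5, 20, 5, 1, 1, 60, …] (period length 8).
Convergents:
  p_0/q_0 = 30/1
  p_1/q_1 = 31/1
  p_2/q_2 = 61/2
  p_3/q_3 = 336/11
  p_4/q_4 = 6781/222
q_3 = 11 ≤ 17 < 222 = q_4, so the answer is 336/11.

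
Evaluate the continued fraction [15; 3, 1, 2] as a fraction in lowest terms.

Fold from the inside: start with 2/1.
  1 + 1/2 = 3/2
  3 + 2/3 = 11/3
  15 + 3/11 = 168/11

168/11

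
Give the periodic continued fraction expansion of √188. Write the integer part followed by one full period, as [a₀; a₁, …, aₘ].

a₀ = ⌊√188⌋ = 13.
With m₀=0, d₀=1 and mₖ₊₁ = dₖaₖ − mₖ, dₖ₊₁ = (n − mₖ₊₁²)/dₖ, aₖ₊₁ = ⌊(a₀+mₖ₊₁)/dₖ₊₁⌋:
  k=1: m=13, d=19, a=1
  k=2: m=6, d=8, a=2
  k=3: m=10, d=11, a=2
  k=4: m=12, d=4, a=6
  k=5: m=12, d=11, a=2
  k=6: m=10, d=8, a=2
  k=7: m=6, d=19, a=1
  k=8: m=13, d=1, a=26
d=1 and a=2a₀=26 at k=8, so the next step gives (m, d) = (13, 19) again — its k=1 value — and the period has length 8.

[13; 1, 2, 2, 6, 2, 2, 1, 26]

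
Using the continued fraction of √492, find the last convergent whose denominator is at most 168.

2817/127

√492 = [22; 5, 1, 1, 10, 1, 1, 5, 44, …] (period length 8).
Convergents:
  p_0/q_0 = 22/1
  p_1/q_1 = 111/5
  p_2/q_2 = 133/6
  p_3/q_3 = 244/11
  p_4/q_4 = 2573/116
  p_5/q_5 = 2817/127
  p_6/q_6 = 5390/243
q_5 = 127 ≤ 168 < 243 = q_6, so the answer is 2817/127.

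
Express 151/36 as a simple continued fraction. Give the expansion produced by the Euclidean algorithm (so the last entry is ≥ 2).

151 = 4*36 + 7
36 = 5*7 + 1
7 = 7*1 + 0  (stop)
So 151/36 = [4; 5, 7].

[4; 5, 7]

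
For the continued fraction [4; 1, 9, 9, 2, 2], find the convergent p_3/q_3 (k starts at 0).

446/91

Using pₖ = aₖpₖ₋₁ + pₖ₋₂, qₖ = aₖqₖ₋₁ + qₖ₋₂ (with p₋₁=1, p₋₂=0, q₋₁=0, q₋₂=1):
  k=0: a=4, p=4, q=1
  k=1: a=1, p=5, q=1
  k=2: a=9, p=49, q=10
  k=3: a=9, p=446, q=91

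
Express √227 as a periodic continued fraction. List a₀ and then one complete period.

a₀ = ⌊√227⌋ = 15.
With m₀=0, d₀=1 and mₖ₊₁ = dₖaₖ − mₖ, dₖ₊₁ = (n − mₖ₊₁²)/dₖ, aₖ₊₁ = ⌊(a₀+mₖ₊₁)/dₖ₊₁⌋:
  k=1: m=15, d=2, a=15
  k=2: m=15, d=1, a=30
d=1 and a=2a₀=30 at k=2, so the next step gives (m, d) = (15, 2) again — its k=1 value — and the period has length 2.

[15; 15, 30]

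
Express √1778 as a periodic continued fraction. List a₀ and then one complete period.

[42; 6, 84]

a₀ = ⌊√1778⌋ = 42.
With m₀=0, d₀=1 and mₖ₊₁ = dₖaₖ − mₖ, dₖ₊₁ = (n − mₖ₊₁²)/dₖ, aₖ₊₁ = ⌊(a₀+mₖ₊₁)/dₖ₊₁⌋:
  k=1: m=42, d=14, a=6
  k=2: m=42, d=1, a=84
d=1 and a=2a₀=84 at k=2, so the next step gives (m, d) = (42, 14) again — its k=1 value — and the period has length 2.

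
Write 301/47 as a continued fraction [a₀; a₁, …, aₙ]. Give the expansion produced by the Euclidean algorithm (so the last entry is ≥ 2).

[6; 2, 2, 9]

301 = 6*47 + 19
47 = 2*19 + 9
19 = 2*9 + 1
9 = 9*1 + 0  (stop)
So 301/47 = [6; 2, 2, 9].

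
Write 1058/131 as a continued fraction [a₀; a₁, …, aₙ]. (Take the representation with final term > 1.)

1058 = 8*131 + 10
131 = 13*10 + 1
10 = 10*1 + 0  (stop)
So 1058/131 = [8; 13, 10].

[8; 13, 10]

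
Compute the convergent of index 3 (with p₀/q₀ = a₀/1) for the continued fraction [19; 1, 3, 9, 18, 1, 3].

Using pₖ = aₖpₖ₋₁ + pₖ₋₂, qₖ = aₖqₖ₋₁ + qₖ₋₂ (with p₋₁=1, p₋₂=0, q₋₁=0, q₋₂=1):
  k=0: a=19, p=19, q=1
  k=1: a=1, p=20, q=1
  k=2: a=3, p=79, q=4
  k=3: a=9, p=731, q=37

731/37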